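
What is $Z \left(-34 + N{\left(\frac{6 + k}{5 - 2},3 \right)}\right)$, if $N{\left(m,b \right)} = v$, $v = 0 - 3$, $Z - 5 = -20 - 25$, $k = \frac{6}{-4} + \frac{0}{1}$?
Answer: $1480$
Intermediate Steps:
$k = - \frac{3}{2}$ ($k = 6 \left(- \frac{1}{4}\right) + 0 \cdot 1 = - \frac{3}{2} + 0 = - \frac{3}{2} \approx -1.5$)
$Z = -40$ ($Z = 5 - 45 = -40$)
$v = -3$
$N{\left(m,b \right)} = -3$
$Z \left(-34 + N{\left(\frac{6 + k}{5 - 2},3 \right)}\right) = - 40 \left(-34 - 3\right) = \left(-40\right) \left(-37\right) = 1480$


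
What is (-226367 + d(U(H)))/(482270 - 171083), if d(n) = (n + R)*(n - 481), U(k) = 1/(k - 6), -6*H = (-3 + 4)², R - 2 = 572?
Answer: -229296573/142005001 ≈ -1.6147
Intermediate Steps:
R = 574 (R = 2 + 572 = 574)
H = -⅙ (H = -(-3 + 4)²/6 = -⅙*1² = -⅙*1 = -⅙ ≈ -0.16667)
U(k) = 1/(-6 + k)
d(n) = (-481 + n)*(574 + n) (d(n) = (n + 574)*(n - 481) = (574 + n)*(-481 + n) = (-481 + n)*(574 + n))
(-226367 + d(U(H)))/(482270 - 171083) = (-226367 + (-276094 + (1/(-6 - ⅙))² + 93/(-6 - ⅙)))/(482270 - 171083) = (-226367 + (-276094 + (1/(-37/6))² + 93/(-37/6)))/311187 = (-226367 + (-276094 + (-6/37)² + 93*(-6/37)))*(1/311187) = (-226367 + (-276094 + 36/1369 - 558/37))*(1/311187) = (-226367 - 377993296/1369)*(1/311187) = -687889719/1369*1/311187 = -229296573/142005001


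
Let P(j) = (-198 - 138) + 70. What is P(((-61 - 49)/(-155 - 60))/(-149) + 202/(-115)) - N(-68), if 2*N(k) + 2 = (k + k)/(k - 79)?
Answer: -39023/147 ≈ -265.46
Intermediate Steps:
P(j) = -266 (P(j) = -336 + 70 = -266)
N(k) = -1 + k/(-79 + k) (N(k) = -1 + ((k + k)/(k - 79))/2 = -1 + ((2*k)/(-79 + k))/2 = -1 + (2*k/(-79 + k))/2 = -1 + k/(-79 + k))
P(((-61 - 49)/(-155 - 60))/(-149) + 202/(-115)) - N(-68) = -266 - 79/(-79 - 68) = -266 - 79/(-147) = -266 - 79*(-1)/147 = -266 - 1*(-79/147) = -266 + 79/147 = -39023/147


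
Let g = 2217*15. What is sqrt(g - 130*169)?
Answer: sqrt(11285) ≈ 106.23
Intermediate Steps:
g = 33255
sqrt(g - 130*169) = sqrt(33255 - 130*169) = sqrt(33255 - 21970) = sqrt(11285)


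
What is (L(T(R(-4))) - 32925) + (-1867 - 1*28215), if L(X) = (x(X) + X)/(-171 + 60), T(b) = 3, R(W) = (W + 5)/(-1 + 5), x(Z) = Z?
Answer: -2331261/37 ≈ -63007.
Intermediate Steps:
R(W) = 5/4 + W/4 (R(W) = (5 + W)/4 = (5 + W)*(¼) = 5/4 + W/4)
L(X) = -2*X/111 (L(X) = (X + X)/(-171 + 60) = (2*X)/(-111) = (2*X)*(-1/111) = -2*X/111)
(L(T(R(-4))) - 32925) + (-1867 - 1*28215) = (-2/111*3 - 32925) + (-1867 - 1*28215) = (-2/37 - 32925) + (-1867 - 28215) = -1218227/37 - 30082 = -2331261/37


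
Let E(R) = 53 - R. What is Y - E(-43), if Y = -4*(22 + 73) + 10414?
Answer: 9938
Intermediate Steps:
Y = 10034 (Y = -4*95 + 10414 = -380 + 10414 = 10034)
Y - E(-43) = 10034 - (53 - 1*(-43)) = 10034 - (53 + 43) = 10034 - 1*96 = 10034 - 96 = 9938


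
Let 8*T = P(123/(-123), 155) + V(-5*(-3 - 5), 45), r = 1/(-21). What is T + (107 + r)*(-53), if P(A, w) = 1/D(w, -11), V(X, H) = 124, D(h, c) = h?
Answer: -147203479/26040 ≈ -5653.0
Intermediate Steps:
r = -1/21 ≈ -0.047619
P(A, w) = 1/w
T = 19221/1240 (T = (1/155 + 124)/8 = (⅛)*(19221/155) = 19221/1240 ≈ 15.501)
T + (107 + r)*(-53) = 19221/1240 + (107 - 1/21)*(-53) = 19221/1240 + (2246/21)*(-53) = 19221/1240 - 119038/21 = -147203479/26040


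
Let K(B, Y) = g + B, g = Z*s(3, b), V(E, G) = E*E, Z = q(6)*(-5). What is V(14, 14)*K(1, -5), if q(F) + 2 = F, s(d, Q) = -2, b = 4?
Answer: 8036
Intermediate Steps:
q(F) = -2 + F
Z = -20 (Z = (-2 + 6)*(-5) = 4*(-5) = -20)
V(E, G) = E²
g = 40 (g = -20*(-2) = 40)
K(B, Y) = 40 + B
V(14, 14)*K(1, -5) = 14²*(40 + 1) = 196*41 = 8036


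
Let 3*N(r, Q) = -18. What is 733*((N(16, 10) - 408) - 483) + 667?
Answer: -656834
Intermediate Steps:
N(r, Q) = -6 (N(r, Q) = (⅓)*(-18) = -6)
733*((N(16, 10) - 408) - 483) + 667 = 733*((-6 - 408) - 483) + 667 = 733*(-414 - 483) + 667 = 733*(-897) + 667 = -657501 + 667 = -656834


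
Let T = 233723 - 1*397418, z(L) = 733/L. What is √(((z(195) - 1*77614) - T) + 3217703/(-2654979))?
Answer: √2563710885769721948715/172573635 ≈ 293.40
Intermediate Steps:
T = -163695 (T = 233723 - 397418 = -163695)
√(((z(195) - 1*77614) - T) + 3217703/(-2654979)) = √(((733/195 - 1*77614) - 1*(-163695)) + 3217703/(-2654979)) = √(((733*(1/195) - 77614) + 163695) + 3217703*(-1/2654979)) = √(((733/195 - 77614) + 163695) - 3217703/2654979) = √((-15133997/195 + 163695) - 3217703/2654979) = √(16786528/195 - 3217703/2654979) = √(14855750623609/172573635) = √2563710885769721948715/172573635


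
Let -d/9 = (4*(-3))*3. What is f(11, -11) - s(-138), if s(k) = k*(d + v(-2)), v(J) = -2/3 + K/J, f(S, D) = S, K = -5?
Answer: 44976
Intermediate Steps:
v(J) = -2/3 - 5/J
d = 324 (d = -9*4*(-3)*3 = -(-108)*3 = -9*(-36) = 324)
s(k) = 1955*k/6 (s(k) = k*(324 + (-2/3 - 5/(-2))) = k*(324 + (-2/3 - 5*(-1/2))) = k*(324 + (-2/3 + 5/2)) = k*(324 + 11/6) = k*(1955/6) = 1955*k/6)
f(11, -11) - s(-138) = 11 - 1955*(-138)/6 = 11 - 1*(-44965) = 11 + 44965 = 44976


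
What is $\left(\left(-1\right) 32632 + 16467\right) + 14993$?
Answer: $-1172$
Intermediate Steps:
$\left(\left(-1\right) 32632 + 16467\right) + 14993 = \left(-32632 + 16467\right) + 14993 = -16165 + 14993 = -1172$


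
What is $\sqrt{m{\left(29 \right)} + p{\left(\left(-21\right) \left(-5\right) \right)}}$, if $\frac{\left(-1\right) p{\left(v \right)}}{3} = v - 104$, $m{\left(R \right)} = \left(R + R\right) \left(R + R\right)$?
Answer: $\sqrt{3361} \approx 57.974$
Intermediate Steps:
$m{\left(R \right)} = 4 R^{2}$ ($m{\left(R \right)} = 2 R 2 R = 4 R^{2}$)
$p{\left(v \right)} = 312 - 3 v$ ($p{\left(v \right)} = - 3 \left(v - 104\right) = - 3 \left(-104 + v\right) = 312 - 3 v$)
$\sqrt{m{\left(29 \right)} + p{\left(\left(-21\right) \left(-5\right) \right)}} = \sqrt{4 \cdot 29^{2} + \left(312 - 3 \left(\left(-21\right) \left(-5\right)\right)\right)} = \sqrt{4 \cdot 841 + \left(312 - 315\right)} = \sqrt{3364 + \left(312 - 315\right)} = \sqrt{3364 - 3} = \sqrt{3361}$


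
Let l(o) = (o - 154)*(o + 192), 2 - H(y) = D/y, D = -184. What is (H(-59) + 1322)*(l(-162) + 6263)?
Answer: -250707244/59 ≈ -4.2493e+6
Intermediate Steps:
H(y) = 2 + 184/y (H(y) = 2 - (-184)/y = 2 + 184/y)
l(o) = (-154 + o)*(192 + o)
(H(-59) + 1322)*(l(-162) + 6263) = ((2 + 184/(-59)) + 1322)*((-29568 + (-162)**2 + 38*(-162)) + 6263) = ((2 + 184*(-1/59)) + 1322)*((-29568 + 26244 - 6156) + 6263) = ((2 - 184/59) + 1322)*(-9480 + 6263) = (-66/59 + 1322)*(-3217) = (77932/59)*(-3217) = -250707244/59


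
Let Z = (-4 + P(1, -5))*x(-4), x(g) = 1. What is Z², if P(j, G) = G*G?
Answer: 441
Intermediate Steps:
P(j, G) = G²
Z = 21 (Z = (-4 + (-5)²)*1 = (-4 + 25)*1 = 21*1 = 21)
Z² = 21² = 441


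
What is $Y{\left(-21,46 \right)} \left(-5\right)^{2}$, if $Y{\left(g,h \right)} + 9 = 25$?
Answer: $400$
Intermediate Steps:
$Y{\left(g,h \right)} = 16$ ($Y{\left(g,h \right)} = -9 + 25 = 16$)
$Y{\left(-21,46 \right)} \left(-5\right)^{2} = 16 \left(-5\right)^{2} = 16 \cdot 25 = 400$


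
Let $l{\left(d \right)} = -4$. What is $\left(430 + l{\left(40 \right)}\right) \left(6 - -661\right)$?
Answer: $284142$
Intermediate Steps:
$\left(430 + l{\left(40 \right)}\right) \left(6 - -661\right) = \left(430 - 4\right) \left(6 - -661\right) = 426 \left(6 + 661\right) = 426 \cdot 667 = 284142$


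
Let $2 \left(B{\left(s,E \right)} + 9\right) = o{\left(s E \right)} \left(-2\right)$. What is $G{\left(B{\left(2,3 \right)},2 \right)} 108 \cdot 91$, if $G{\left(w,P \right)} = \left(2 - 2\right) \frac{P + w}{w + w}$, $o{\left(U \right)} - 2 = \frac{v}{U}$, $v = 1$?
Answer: $0$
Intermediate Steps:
$o{\left(U \right)} = 2 + \frac{1}{U}$ ($o{\left(U \right)} = 2 + 1 \frac{1}{U} = 2 + \frac{1}{U}$)
$B{\left(s,E \right)} = -11 - \frac{1}{E s}$ ($B{\left(s,E \right)} = -9 + \frac{\left(2 + \frac{1}{s E}\right) \left(-2\right)}{2} = -9 + \frac{\left(2 + \frac{1}{E s}\right) \left(-2\right)}{2} = -9 + \frac{-4 - \frac{2}{E s}}{2} = -9 - \left(2 + \frac{1}{E s}\right) = -11 - \frac{1}{E s}$)
$G{\left(w,P \right)} = 0$ ($G{\left(w,P \right)} = 0 \frac{P + w}{2 w} = 0$)
$G{\left(B{\left(2,3 \right)},2 \right)} 108 \cdot 91 = 0 \cdot 108 \cdot 91 = 0 \cdot 91 = 0$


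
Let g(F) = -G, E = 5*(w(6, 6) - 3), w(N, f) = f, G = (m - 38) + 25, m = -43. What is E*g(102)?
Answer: 840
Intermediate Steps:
G = -56 (G = (-43 - 38) + 25 = -81 + 25 = -56)
E = 15 (E = 5*(6 - 3) = 5*3 = 15)
g(F) = 56 (g(F) = -1*(-56) = 56)
E*g(102) = 15*56 = 840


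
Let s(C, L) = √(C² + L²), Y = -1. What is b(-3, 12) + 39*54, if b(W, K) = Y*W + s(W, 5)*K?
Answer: 2109 + 12*√34 ≈ 2179.0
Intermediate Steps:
b(W, K) = -W + K*√(25 + W²) (b(W, K) = -W + √(W² + 5²)*K = -W + √(W² + 25)*K = -W + √(25 + W²)*K = -W + K*√(25 + W²))
b(-3, 12) + 39*54 = (-1*(-3) + 12*√(25 + (-3)²)) + 39*54 = (3 + 12*√(25 + 9)) + 2106 = (3 + 12*√34) + 2106 = 2109 + 12*√34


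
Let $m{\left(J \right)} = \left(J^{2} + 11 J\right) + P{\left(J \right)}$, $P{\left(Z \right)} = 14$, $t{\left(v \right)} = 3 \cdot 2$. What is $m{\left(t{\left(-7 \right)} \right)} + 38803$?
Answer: $38919$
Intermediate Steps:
$t{\left(v \right)} = 6$
$m{\left(J \right)} = 14 + J^{2} + 11 J$ ($m{\left(J \right)} = \left(J^{2} + 11 J\right) + 14 = 14 + J^{2} + 11 J$)
$m{\left(t{\left(-7 \right)} \right)} + 38803 = \left(14 + 6^{2} + 11 \cdot 6\right) + 38803 = \left(14 + 36 + 66\right) + 38803 = 116 + 38803 = 38919$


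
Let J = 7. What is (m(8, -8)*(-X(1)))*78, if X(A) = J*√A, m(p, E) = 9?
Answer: -4914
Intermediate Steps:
X(A) = 7*√A
(m(8, -8)*(-X(1)))*78 = (9*(-7*√1))*78 = (9*(-7))*78 = -63*78 = -4914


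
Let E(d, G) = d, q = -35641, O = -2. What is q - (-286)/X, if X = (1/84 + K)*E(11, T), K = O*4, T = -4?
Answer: -23917295/671 ≈ -35644.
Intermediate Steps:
K = -8 (K = -2*4 = -8)
X = -7381/84 (X = (1/84 - 8)*11 = -671/84*11 = -7381/84 ≈ -87.869)
q - (-286)/X = -35641 - (-286)/(-7381/84) = -35641 - (-286)*(-84)/7381 = -35641 - 1*2184/671 = -35641 - 2184/671 = -23917295/671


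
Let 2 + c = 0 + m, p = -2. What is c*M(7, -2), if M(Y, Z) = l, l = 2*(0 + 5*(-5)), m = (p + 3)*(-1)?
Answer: 150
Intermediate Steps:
m = -1 (m = (-2 + 3)*(-1) = 1*(-1) = -1)
c = -3 (c = -2 + (0 - 1) = -2 - 1 = -3)
l = -50 (l = 2*(0 - 25) = 2*(-25) = -50)
M(Y, Z) = -50
c*M(7, -2) = -3*(-50) = 150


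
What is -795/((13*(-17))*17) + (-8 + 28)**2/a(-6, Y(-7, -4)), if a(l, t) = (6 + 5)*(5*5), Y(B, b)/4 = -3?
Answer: 68857/41327 ≈ 1.6662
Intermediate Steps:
Y(B, b) = -12 (Y(B, b) = 4*(-3) = -12)
a(l, t) = 275 (a(l, t) = 11*25 = 275)
-795/((13*(-17))*17) + (-8 + 28)**2/a(-6, Y(-7, -4)) = -795/((13*(-17))*17) + (-8 + 28)**2/275 = -795/((-221*17)) + 20**2*(1/275) = -795/(-3757) + 400*(1/275) = -795*(-1/3757) + 16/11 = 795/3757 + 16/11 = 68857/41327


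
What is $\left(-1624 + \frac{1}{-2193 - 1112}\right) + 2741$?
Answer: $\frac{3691684}{3305} \approx 1117.0$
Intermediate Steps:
$\left(-1624 + \frac{1}{-2193 - 1112}\right) + 2741 = \left(-1624 + \frac{1}{-3305}\right) + 2741 = \left(-1624 - \frac{1}{3305}\right) + 2741 = - \frac{5367321}{3305} + 2741 = \frac{3691684}{3305}$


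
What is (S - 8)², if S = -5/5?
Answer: 81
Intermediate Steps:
S = -1 (S = -5*⅕ = -1)
(S - 8)² = (-1 - 8)² = (-9)² = 81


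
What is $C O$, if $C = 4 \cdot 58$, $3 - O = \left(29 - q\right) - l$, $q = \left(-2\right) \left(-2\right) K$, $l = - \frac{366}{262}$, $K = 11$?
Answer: $\frac{504600}{131} \approx 3851.9$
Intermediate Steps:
$l = - \frac{183}{131}$ ($l = \left(-366\right) \frac{1}{262} = - \frac{183}{131} \approx -1.3969$)
$q = 44$ ($q = \left(-2\right) \left(-2\right) 11 = 4 \cdot 11 = 44$)
$O = \frac{2175}{131}$ ($O = 3 - \left(\left(29 - 44\right) - - \frac{183}{131}\right) = 3 - \left(\left(29 - 44\right) + \frac{183}{131}\right) = 3 - \left(-15 + \frac{183}{131}\right) = 3 - - \frac{1782}{131} = 3 + \frac{1782}{131} = \frac{2175}{131} \approx 16.603$)
$C = 232$
$C O = 232 \cdot \frac{2175}{131} = \frac{504600}{131}$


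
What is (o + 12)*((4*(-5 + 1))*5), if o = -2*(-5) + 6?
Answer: -2240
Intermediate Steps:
o = 16 (o = 10 + 6 = 16)
(o + 12)*((4*(-5 + 1))*5) = (16 + 12)*((4*(-5 + 1))*5) = 28*((4*(-4))*5) = 28*(-16*5) = 28*(-80) = -2240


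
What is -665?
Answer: -665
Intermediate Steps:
-665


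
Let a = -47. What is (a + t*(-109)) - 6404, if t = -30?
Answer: -3181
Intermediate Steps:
(a + t*(-109)) - 6404 = (-47 - 30*(-109)) - 6404 = (-47 + 3270) - 6404 = 3223 - 6404 = -3181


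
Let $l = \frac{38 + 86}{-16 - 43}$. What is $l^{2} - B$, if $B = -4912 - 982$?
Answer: $\frac{20532390}{3481} \approx 5898.4$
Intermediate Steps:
$l = - \frac{124}{59}$ ($l = \frac{124}{-59} = 124 \left(- \frac{1}{59}\right) = - \frac{124}{59} \approx -2.1017$)
$B = -5894$
$l^{2} - B = \left(- \frac{124}{59}\right)^{2} - -5894 = \frac{15376}{3481} + 5894 = \frac{20532390}{3481}$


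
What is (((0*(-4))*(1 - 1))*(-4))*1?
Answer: 0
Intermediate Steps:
(((0*(-4))*(1 - 1))*(-4))*1 = ((0*0)*(-4))*1 = (0*(-4))*1 = 0*1 = 0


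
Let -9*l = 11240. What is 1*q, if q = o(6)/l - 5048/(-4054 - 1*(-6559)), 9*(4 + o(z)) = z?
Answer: -5666437/2815620 ≈ -2.0125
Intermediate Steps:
l = -11240/9 (l = -1/9*11240 = -11240/9 ≈ -1248.9)
o(z) = -4 + z/9
q = -5666437/2815620 (q = (-4 + (1/9)*6)/(-11240/9) - 5048/(-4054 - 1*(-6559)) = (-4 + 2/3)*(-9/11240) - 5048/(-4054 + 6559) = -10/3*(-9/11240) - 5048/2505 = 3/1124 - 5048*1/2505 = 3/1124 - 5048/2505 = -5666437/2815620 ≈ -2.0125)
1*q = 1*(-5666437/2815620) = -5666437/2815620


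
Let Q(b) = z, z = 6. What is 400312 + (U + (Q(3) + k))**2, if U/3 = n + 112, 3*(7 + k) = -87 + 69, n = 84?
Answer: 737873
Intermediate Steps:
k = -13 (k = -7 + (-87 + 69)/3 = -7 + (1/3)*(-18) = -7 - 6 = -13)
Q(b) = 6
U = 588 (U = 3*(84 + 112) = 3*196 = 588)
400312 + (U + (Q(3) + k))**2 = 400312 + (588 + (6 - 13))**2 = 400312 + (588 - 7)**2 = 400312 + 581**2 = 400312 + 337561 = 737873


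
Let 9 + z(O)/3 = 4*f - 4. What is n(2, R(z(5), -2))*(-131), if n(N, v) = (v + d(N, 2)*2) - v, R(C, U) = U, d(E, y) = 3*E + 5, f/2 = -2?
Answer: -2882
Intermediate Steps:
f = -4 (f = 2*(-2) = -4)
z(O) = -87 (z(O) = -27 + 3*(4*(-4) - 4) = -27 + 3*(-16 - 4) = -27 + 3*(-20) = -27 - 60 = -87)
d(E, y) = 5 + 3*E
n(N, v) = 10 + 6*N (n(N, v) = (v + (5 + 3*N)*2) - v = (v + (10 + 6*N)) - v = (10 + v + 6*N) - v = 10 + 6*N)
n(2, R(z(5), -2))*(-131) = (10 + 6*2)*(-131) = (10 + 12)*(-131) = 22*(-131) = -2882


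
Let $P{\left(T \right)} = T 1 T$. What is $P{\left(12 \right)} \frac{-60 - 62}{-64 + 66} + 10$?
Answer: $-8774$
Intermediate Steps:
$P{\left(T \right)} = T^{2}$ ($P{\left(T \right)} = T T = T^{2}$)
$P{\left(12 \right)} \frac{-60 - 62}{-64 + 66} + 10 = 12^{2} \frac{-60 - 62}{-64 + 66} + 10 = 144 \left(- \frac{122}{2}\right) + 10 = 144 \left(\left(-122\right) \frac{1}{2}\right) + 10 = 144 \left(-61\right) + 10 = -8784 + 10 = -8774$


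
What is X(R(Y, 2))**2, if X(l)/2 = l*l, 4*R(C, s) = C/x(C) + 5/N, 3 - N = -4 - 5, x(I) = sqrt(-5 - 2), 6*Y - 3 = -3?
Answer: 625/1327104 ≈ 0.00047095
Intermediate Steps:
Y = 0 (Y = 1/2 + (1/6)*(-3) = 1/2 - 1/2 = 0)
x(I) = I*sqrt(7) (x(I) = sqrt(-7) = I*sqrt(7))
N = 12 (N = 3 - (-4 - 5) = 3 - 1*(-9) = 3 + 9 = 12)
R(C, s) = 5/48 - I*C*sqrt(7)/28 (R(C, s) = (C/((I*sqrt(7))) + 5/12)/4 = (C*(-I*sqrt(7)/7) + 5*(1/12))/4 = (-I*C*sqrt(7)/7 + 5/12)/4 = (5/12 - I*C*sqrt(7)/7)/4 = 5/48 - I*C*sqrt(7)/28)
X(l) = 2*l**2 (X(l) = 2*(l*l) = 2*l**2)
X(R(Y, 2))**2 = (2*(5/48 - 1/28*I*0*sqrt(7))**2)**2 = (2*(5/48 + 0)**2)**2 = (2*(5/48)**2)**2 = (2*(25/2304))**2 = (25/1152)**2 = 625/1327104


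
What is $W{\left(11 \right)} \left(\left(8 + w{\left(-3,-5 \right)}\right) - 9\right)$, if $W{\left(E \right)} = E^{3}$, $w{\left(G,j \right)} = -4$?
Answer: $-6655$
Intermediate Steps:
$W{\left(11 \right)} \left(\left(8 + w{\left(-3,-5 \right)}\right) - 9\right) = 11^{3} \left(\left(8 - 4\right) - 9\right) = 1331 \left(4 - 9\right) = 1331 \left(-5\right) = -6655$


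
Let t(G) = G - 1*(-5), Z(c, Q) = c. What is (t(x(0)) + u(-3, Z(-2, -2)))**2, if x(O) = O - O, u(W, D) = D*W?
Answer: 121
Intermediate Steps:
x(O) = 0
t(G) = 5 + G (t(G) = G + 5 = 5 + G)
(t(x(0)) + u(-3, Z(-2, -2)))**2 = ((5 + 0) - 2*(-3))**2 = (5 + 6)**2 = 11**2 = 121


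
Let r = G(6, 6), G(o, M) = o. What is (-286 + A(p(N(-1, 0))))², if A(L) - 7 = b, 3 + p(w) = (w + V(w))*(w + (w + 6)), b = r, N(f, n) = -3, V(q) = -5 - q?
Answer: 74529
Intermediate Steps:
r = 6
b = 6
p(w) = -33 - 10*w (p(w) = -3 + (w + (-5 - w))*(w + (w + 6)) = -3 - 5*(w + (6 + w)) = -3 - 5*(6 + 2*w) = -3 + (-30 - 10*w) = -33 - 10*w)
A(L) = 13 (A(L) = 7 + 6 = 13)
(-286 + A(p(N(-1, 0))))² = (-286 + 13)² = (-273)² = 74529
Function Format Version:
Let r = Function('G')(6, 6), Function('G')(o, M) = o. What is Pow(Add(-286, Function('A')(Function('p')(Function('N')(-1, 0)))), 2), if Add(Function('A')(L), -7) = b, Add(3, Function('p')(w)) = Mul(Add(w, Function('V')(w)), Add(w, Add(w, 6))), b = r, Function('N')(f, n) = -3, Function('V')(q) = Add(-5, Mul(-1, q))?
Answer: 74529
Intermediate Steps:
r = 6
b = 6
Function('p')(w) = Add(-33, Mul(-10, w)) (Function('p')(w) = Add(-3, Mul(Add(w, Add(-5, Mul(-1, w))), Add(w, Add(w, 6)))) = Add(-3, Mul(-5, Add(w, Add(6, w)))) = Add(-3, Mul(-5, Add(6, Mul(2, w)))) = Add(-3, Add(-30, Mul(-10, w))) = Add(-33, Mul(-10, w)))
Function('A')(L) = 13 (Function('A')(L) = Add(7, 6) = 13)
Pow(Add(-286, Function('A')(Function('p')(Function('N')(-1, 0)))), 2) = Pow(Add(-286, 13), 2) = Pow(-273, 2) = 74529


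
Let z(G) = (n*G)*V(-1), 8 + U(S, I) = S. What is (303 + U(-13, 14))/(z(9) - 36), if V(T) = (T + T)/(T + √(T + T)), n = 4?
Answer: -47/18 - 47*I*√2/9 ≈ -2.6111 - 7.3853*I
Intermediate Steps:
U(S, I) = -8 + S
V(T) = 2*T/(T + √2*√T) (V(T) = (2*T)/(T + √(2*T)) = (2*T)/(T + √2*√T) = 2*T/(T + √2*√T))
z(G) = -8*G/(-1 + I*√2) (z(G) = (4*G)*(2*(-1)/(-1 + √2*√(-1))) = (4*G)*(2*(-1)/(-1 + √2*I)) = (4*G)*(2*(-1)/(-1 + I*√2)) = (4*G)*(-2/(-1 + I*√2)) = -8*G/(-1 + I*√2))
(303 + U(-13, 14))/(z(9) - 36) = (303 + (-8 - 13))/(((8/3)*9 + (8/3)*I*9*√2) - 36) = (303 - 21)/((24 + 24*I*√2) - 36) = 282/(-12 + 24*I*√2)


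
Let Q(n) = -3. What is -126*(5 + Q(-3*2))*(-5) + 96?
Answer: 1356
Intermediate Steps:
-126*(5 + Q(-3*2))*(-5) + 96 = -126*(5 - 3)*(-5) + 96 = -252*(-5) + 96 = -126*(-10) + 96 = 1260 + 96 = 1356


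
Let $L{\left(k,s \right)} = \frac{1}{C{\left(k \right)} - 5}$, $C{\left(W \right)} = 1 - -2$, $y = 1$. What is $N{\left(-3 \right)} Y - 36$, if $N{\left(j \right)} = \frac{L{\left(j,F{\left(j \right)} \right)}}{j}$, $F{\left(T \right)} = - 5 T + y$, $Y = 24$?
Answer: $-32$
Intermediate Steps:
$C{\left(W \right)} = 3$ ($C{\left(W \right)} = 1 + 2 = 3$)
$F{\left(T \right)} = 1 - 5 T$ ($F{\left(T \right)} = - 5 T + 1 = 1 - 5 T$)
$L{\left(k,s \right)} = - \frac{1}{2}$ ($L{\left(k,s \right)} = \frac{1}{3 - 5} = \frac{1}{-2} = - \frac{1}{2}$)
$N{\left(j \right)} = - \frac{1}{2 j}$
$N{\left(-3 \right)} Y - 36 = - \frac{1}{2 \left(-3\right)} 24 - 36 = \left(- \frac{1}{2}\right) \left(- \frac{1}{3}\right) 24 - 36 = \frac{1}{6} \cdot 24 - 36 = 4 - 36 = -32$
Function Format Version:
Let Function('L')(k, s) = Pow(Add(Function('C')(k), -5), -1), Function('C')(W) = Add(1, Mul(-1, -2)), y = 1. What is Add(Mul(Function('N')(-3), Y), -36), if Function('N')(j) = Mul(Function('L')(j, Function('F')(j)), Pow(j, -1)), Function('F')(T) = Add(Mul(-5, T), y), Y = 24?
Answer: -32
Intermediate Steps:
Function('C')(W) = 3 (Function('C')(W) = Add(1, 2) = 3)
Function('F')(T) = Add(1, Mul(-5, T)) (Function('F')(T) = Add(Mul(-5, T), 1) = Add(1, Mul(-5, T)))
Function('L')(k, s) = Rational(-1, 2) (Function('L')(k, s) = Pow(Add(3, -5), -1) = Pow(-2, -1) = Rational(-1, 2))
Function('N')(j) = Mul(Rational(-1, 2), Pow(j, -1))
Add(Mul(Function('N')(-3), Y), -36) = Add(Mul(Mul(Rational(-1, 2), Pow(-3, -1)), 24), -36) = Add(Mul(Mul(Rational(-1, 2), Rational(-1, 3)), 24), -36) = Add(Mul(Rational(1, 6), 24), -36) = Add(4, -36) = -32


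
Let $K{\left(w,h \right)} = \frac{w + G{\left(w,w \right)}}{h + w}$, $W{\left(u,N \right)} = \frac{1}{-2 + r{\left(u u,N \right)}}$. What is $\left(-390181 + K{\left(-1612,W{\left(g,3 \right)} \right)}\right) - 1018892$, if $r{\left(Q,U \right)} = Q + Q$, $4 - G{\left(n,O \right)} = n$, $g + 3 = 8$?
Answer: $- \frac{109027023567}{77375} \approx -1.4091 \cdot 10^{6}$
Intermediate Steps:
$g = 5$ ($g = -3 + 8 = 5$)
$G{\left(n,O \right)} = 4 - n$
$r{\left(Q,U \right)} = 2 Q$
$W{\left(u,N \right)} = \frac{1}{-2 + 2 u^{2}}$ ($W{\left(u,N \right)} = \frac{1}{-2 + 2 u u} = \frac{1}{-2 + 2 u^{2}}$)
$K{\left(w,h \right)} = \frac{4}{h + w}$ ($K{\left(w,h \right)} = \frac{w - \left(-4 + w\right)}{h + w} = \frac{4}{h + w}$)
$\left(-390181 + K{\left(-1612,W{\left(g,3 \right)} \right)}\right) - 1018892 = \left(-390181 + \frac{4}{\frac{1}{2 \left(-1 + 5^{2}\right)} - 1612}\right) - 1018892 = \left(-390181 + \frac{4}{\frac{1}{2 \left(-1 + 25\right)} - 1612}\right) - 1018892 = \left(-390181 + \frac{4}{\frac{1}{2 \cdot 24} - 1612}\right) - 1018892 = \left(-390181 + \frac{4}{\frac{1}{2} \cdot \frac{1}{24} - 1612}\right) - 1018892 = \left(-390181 + \frac{4}{\frac{1}{48} - 1612}\right) - 1018892 = \left(-390181 + \frac{4}{- \frac{77375}{48}}\right) - 1018892 = \left(-390181 + 4 \left(- \frac{48}{77375}\right)\right) - 1018892 = \left(-390181 - \frac{192}{77375}\right) - 1018892 = - \frac{30190255067}{77375} - 1018892 = - \frac{109027023567}{77375}$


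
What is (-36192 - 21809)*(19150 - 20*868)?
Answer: -103821790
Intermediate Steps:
(-36192 - 21809)*(19150 - 20*868) = -58001*(19150 - 17360) = -58001*1790 = -103821790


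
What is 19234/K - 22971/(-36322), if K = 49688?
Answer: 35384623/34707068 ≈ 1.0195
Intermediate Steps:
19234/K - 22971/(-36322) = 19234/49688 - 22971/(-36322) = 19234*(1/49688) - 22971*(-1/36322) = 9617/24844 + 1767/2794 = 35384623/34707068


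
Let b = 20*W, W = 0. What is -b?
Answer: 0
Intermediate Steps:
b = 0 (b = 20*0 = 0)
-b = -1*0 = 0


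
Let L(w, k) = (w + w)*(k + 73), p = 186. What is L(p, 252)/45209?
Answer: 120900/45209 ≈ 2.6742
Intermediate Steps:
L(w, k) = 2*w*(73 + k) (L(w, k) = (2*w)*(73 + k) = 2*w*(73 + k))
L(p, 252)/45209 = (2*186*(73 + 252))/45209 = (2*186*325)*(1/45209) = 120900*(1/45209) = 120900/45209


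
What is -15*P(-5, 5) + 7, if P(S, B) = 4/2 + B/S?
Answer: -8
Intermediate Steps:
P(S, B) = 2 + B/S (P(S, B) = 4*(½) + B/S = 2 + B/S)
-15*P(-5, 5) + 7 = -15*(2 + 5/(-5)) + 7 = -15*(2 + 5*(-⅕)) + 7 = -15*(2 - 1) + 7 = -15*1 + 7 = -15 + 7 = -8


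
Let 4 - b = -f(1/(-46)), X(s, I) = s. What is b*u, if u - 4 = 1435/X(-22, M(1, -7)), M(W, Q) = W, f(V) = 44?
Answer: -32328/11 ≈ -2938.9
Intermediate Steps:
u = -1347/22 (u = 4 + 1435/(-22) = 4 + 1435*(-1/22) = 4 - 1435/22 = -1347/22 ≈ -61.227)
b = 48 (b = 4 - (-1)*44 = 4 - 1*(-44) = 4 + 44 = 48)
b*u = 48*(-1347/22) = -32328/11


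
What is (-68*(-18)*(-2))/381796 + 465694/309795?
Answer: 44260432066/29569622955 ≈ 1.4968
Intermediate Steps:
(-68*(-18)*(-2))/381796 + 465694/309795 = (1224*(-2))*(1/381796) + 465694*(1/309795) = -2448*1/381796 + 465694/309795 = -612/95449 + 465694/309795 = 44260432066/29569622955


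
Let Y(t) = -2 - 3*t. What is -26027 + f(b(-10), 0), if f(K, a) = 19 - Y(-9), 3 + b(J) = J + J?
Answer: -26033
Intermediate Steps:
b(J) = -3 + 2*J (b(J) = -3 + (J + J) = -3 + 2*J)
f(K, a) = -6 (f(K, a) = 19 - (-2 - 3*(-9)) = 19 - (-2 + 27) = 19 - 1*25 = 19 - 25 = -6)
-26027 + f(b(-10), 0) = -26027 - 6 = -26033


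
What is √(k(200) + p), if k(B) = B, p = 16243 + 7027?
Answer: √23470 ≈ 153.20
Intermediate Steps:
p = 23270
√(k(200) + p) = √(200 + 23270) = √23470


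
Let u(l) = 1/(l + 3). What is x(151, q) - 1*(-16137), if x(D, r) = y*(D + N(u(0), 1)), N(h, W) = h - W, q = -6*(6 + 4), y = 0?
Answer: 16137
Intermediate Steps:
u(l) = 1/(3 + l)
q = -60 (q = -6*10 = -60)
x(D, r) = 0 (x(D, r) = 0*(D + (1/(3 + 0) - 1*1)) = 0*(D + (1/3 - 1)) = 0*(D + (⅓ - 1)) = 0*(D - ⅔) = 0*(-⅔ + D) = 0)
x(151, q) - 1*(-16137) = 0 - 1*(-16137) = 0 + 16137 = 16137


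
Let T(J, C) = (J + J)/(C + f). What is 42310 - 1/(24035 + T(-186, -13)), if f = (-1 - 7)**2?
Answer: 17282407993/408471 ≈ 42310.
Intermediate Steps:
f = 64 (f = (-8)**2 = 64)
T(J, C) = 2*J/(64 + C) (T(J, C) = (J + J)/(C + 64) = (2*J)/(64 + C) = 2*J/(64 + C))
42310 - 1/(24035 + T(-186, -13)) = 42310 - 1/(24035 + 2*(-186)/(64 - 13)) = 42310 - 1/(24035 + 2*(-186)/51) = 42310 - 1/(24035 + 2*(-186)*(1/51)) = 42310 - 1/(24035 - 124/17) = 42310 - 1/408471/17 = 42310 - 1*17/408471 = 42310 - 17/408471 = 17282407993/408471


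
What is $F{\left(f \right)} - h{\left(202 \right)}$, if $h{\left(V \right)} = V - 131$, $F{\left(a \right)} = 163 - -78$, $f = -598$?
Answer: $170$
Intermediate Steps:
$F{\left(a \right)} = 241$ ($F{\left(a \right)} = 163 + 78 = 241$)
$h{\left(V \right)} = -131 + V$
$F{\left(f \right)} - h{\left(202 \right)} = 241 - \left(-131 + 202\right) = 241 - 71 = 170$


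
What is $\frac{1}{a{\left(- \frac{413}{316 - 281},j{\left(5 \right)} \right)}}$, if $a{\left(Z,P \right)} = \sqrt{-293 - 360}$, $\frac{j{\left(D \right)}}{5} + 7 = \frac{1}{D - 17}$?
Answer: $- \frac{i \sqrt{653}}{653} \approx - 0.039133 i$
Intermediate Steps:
$j{\left(D \right)} = -35 + \frac{5}{-17 + D}$ ($j{\left(D \right)} = -35 + \frac{5}{D - 17} = -35 + \frac{5}{-17 + D}$)
$a{\left(Z,P \right)} = i \sqrt{653}$ ($a{\left(Z,P \right)} = \sqrt{-653} = i \sqrt{653}$)
$\frac{1}{a{\left(- \frac{413}{316 - 281},j{\left(5 \right)} \right)}} = \frac{1}{i \sqrt{653}} = - \frac{i \sqrt{653}}{653}$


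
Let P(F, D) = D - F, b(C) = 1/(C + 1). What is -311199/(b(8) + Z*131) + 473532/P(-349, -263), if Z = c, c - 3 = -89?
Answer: 24126849051/4359899 ≈ 5533.8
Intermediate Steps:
c = -86 (c = 3 - 89 = -86)
Z = -86
b(C) = 1/(1 + C)
-311199/(b(8) + Z*131) + 473532/P(-349, -263) = -311199/(1/(1 + 8) - 86*131) + 473532/(-263 - 1*(-349)) = -311199/(1/9 - 11266) + 473532/(-263 + 349) = -311199/(⅑ - 11266) + 473532/86 = -311199/(-101393/9) + 473532*(1/86) = -311199*(-9/101393) + 236766/43 = 2800791/101393 + 236766/43 = 24126849051/4359899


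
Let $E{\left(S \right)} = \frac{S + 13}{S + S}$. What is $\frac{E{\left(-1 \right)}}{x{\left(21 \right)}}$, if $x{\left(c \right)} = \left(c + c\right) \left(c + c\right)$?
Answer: $- \frac{1}{294} \approx -0.0034014$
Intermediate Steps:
$E{\left(S \right)} = \frac{13 + S}{2 S}$
$x{\left(c \right)} = 4 c^{2}$ ($x{\left(c \right)} = 2 c 2 c = 4 c^{2}$)
$\frac{E{\left(-1 \right)}}{x{\left(21 \right)}} = \frac{\frac{1}{2} \frac{1}{-1} \left(13 - 1\right)}{4 \cdot 21^{2}} = \frac{\frac{1}{2} \left(-1\right) 12}{4 \cdot 441} = - \frac{6}{1764} = \left(-6\right) \frac{1}{1764} = - \frac{1}{294}$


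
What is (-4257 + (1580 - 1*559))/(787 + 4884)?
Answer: -3236/5671 ≈ -0.57062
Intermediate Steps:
(-4257 + (1580 - 1*559))/(787 + 4884) = (-4257 + (1580 - 559))/5671 = (-4257 + 1021)*(1/5671) = -3236*1/5671 = -3236/5671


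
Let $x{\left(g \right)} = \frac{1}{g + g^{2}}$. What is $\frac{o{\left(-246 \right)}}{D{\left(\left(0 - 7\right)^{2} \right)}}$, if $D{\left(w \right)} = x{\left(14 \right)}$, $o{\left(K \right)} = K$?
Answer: $-51660$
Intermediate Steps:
$D{\left(w \right)} = \frac{1}{210}$ ($D{\left(w \right)} = \frac{1}{14 \left(1 + 14\right)} = \frac{1}{14 \cdot 15} = \frac{1}{14} \cdot \frac{1}{15} = \frac{1}{210}$)
$\frac{o{\left(-246 \right)}}{D{\left(\left(0 - 7\right)^{2} \right)}} = - 246 \frac{1}{\frac{1}{210}} = \left(-246\right) 210 = -51660$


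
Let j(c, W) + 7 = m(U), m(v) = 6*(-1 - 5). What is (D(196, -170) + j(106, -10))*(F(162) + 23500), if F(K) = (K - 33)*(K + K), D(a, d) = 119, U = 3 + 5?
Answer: 4962496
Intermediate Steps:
U = 8
m(v) = -36 (m(v) = 6*(-6) = -36)
j(c, W) = -43 (j(c, W) = -7 - 36 = -43)
F(K) = 2*K*(-33 + K) (F(K) = (-33 + K)*(2*K) = 2*K*(-33 + K))
(D(196, -170) + j(106, -10))*(F(162) + 23500) = (119 - 43)*(2*162*(-33 + 162) + 23500) = 76*(2*162*129 + 23500) = 76*(41796 + 23500) = 76*65296 = 4962496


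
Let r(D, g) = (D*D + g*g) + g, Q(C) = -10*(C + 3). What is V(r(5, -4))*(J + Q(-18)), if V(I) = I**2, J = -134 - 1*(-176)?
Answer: 262848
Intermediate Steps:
J = 42 (J = -134 + 176 = 42)
Q(C) = -30 - 10*C (Q(C) = -10*(3 + C) = -30 - 10*C)
r(D, g) = g + D**2 + g**2 (r(D, g) = (D**2 + g**2) + g = g + D**2 + g**2)
V(r(5, -4))*(J + Q(-18)) = (-4 + 5**2 + (-4)**2)**2*(42 + (-30 - 10*(-18))) = (-4 + 25 + 16)**2*(42 + (-30 + 180)) = 37**2*(42 + 150) = 1369*192 = 262848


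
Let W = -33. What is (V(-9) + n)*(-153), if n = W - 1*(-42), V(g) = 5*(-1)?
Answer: -612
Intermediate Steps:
V(g) = -5
n = 9 (n = -33 - 1*(-42) = -33 + 42 = 9)
(V(-9) + n)*(-153) = (-5 + 9)*(-153) = 4*(-153) = -612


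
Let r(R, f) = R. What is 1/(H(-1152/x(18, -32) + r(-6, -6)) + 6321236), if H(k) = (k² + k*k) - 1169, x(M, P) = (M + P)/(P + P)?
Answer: 49/3033788955 ≈ 1.6151e-8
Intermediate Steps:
x(M, P) = (M + P)/(2*P) (x(M, P) = (M + P)/((2*P)) = (M + P)*(1/(2*P)) = (M + P)/(2*P))
H(k) = -1169 + 2*k² (H(k) = (k² + k²) - 1169 = 2*k² - 1169 = -1169 + 2*k²)
1/(H(-1152/x(18, -32) + r(-6, -6)) + 6321236) = 1/((-1169 + 2*(-1152*(-64/(18 - 32)) - 6)²) + 6321236) = 1/((-1169 + 2*(-1152/((½)*(-1/32)*(-14)) - 6)²) + 6321236) = 1/((-1169 + 2*(-1152/7/32 - 6)²) + 6321236) = 1/((-1169 + 2*(-1152*32/7 - 6)²) + 6321236) = 1/((-1169 + 2*(-36864/7 - 6)²) + 6321236) = 1/((-1169 + 2*(-36906/7)²) + 6321236) = 1/((-1169 + 2*(1362052836/49)) + 6321236) = 1/((-1169 + 2724105672/49) + 6321236) = 1/(2724048391/49 + 6321236) = 1/(3033788955/49) = 49/3033788955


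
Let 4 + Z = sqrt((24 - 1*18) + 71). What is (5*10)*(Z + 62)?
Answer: 2900 + 50*sqrt(77) ≈ 3338.8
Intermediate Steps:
Z = -4 + sqrt(77) (Z = -4 + sqrt((24 - 1*18) + 71) = -4 + sqrt((24 - 18) + 71) = -4 + sqrt(6 + 71) = -4 + sqrt(77) ≈ 4.7750)
(5*10)*(Z + 62) = (5*10)*((-4 + sqrt(77)) + 62) = 50*(58 + sqrt(77)) = 2900 + 50*sqrt(77)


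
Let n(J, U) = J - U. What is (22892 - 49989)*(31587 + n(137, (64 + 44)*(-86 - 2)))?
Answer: -1117155116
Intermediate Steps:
(22892 - 49989)*(31587 + n(137, (64 + 44)*(-86 - 2))) = (22892 - 49989)*(31587 + (137 - (64 + 44)*(-86 - 2))) = -27097*(31587 + (137 - 108*(-88))) = -27097*(31587 + (137 - 1*(-9504))) = -27097*(31587 + (137 + 9504)) = -27097*(31587 + 9641) = -27097*41228 = -1117155116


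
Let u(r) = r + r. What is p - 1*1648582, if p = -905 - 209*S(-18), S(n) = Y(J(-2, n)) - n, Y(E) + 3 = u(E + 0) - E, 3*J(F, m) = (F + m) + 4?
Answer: -4954522/3 ≈ -1.6515e+6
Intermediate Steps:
u(r) = 2*r
J(F, m) = 4/3 + F/3 + m/3 (J(F, m) = ((F + m) + 4)/3 = (4 + F + m)/3 = 4/3 + F/3 + m/3)
Y(E) = -3 + E (Y(E) = -3 + (2*(E + 0) - E) = -3 + (2*E - E) = -3 + E)
S(n) = -7/3 - 2*n/3 (S(n) = (-3 + (4/3 + (1/3)*(-2) + n/3)) - n = (-3 + (4/3 - 2/3 + n/3)) - n = (-3 + (2/3 + n/3)) - n = (-7/3 + n/3) - n = -7/3 - 2*n/3)
p = -8776/3 (p = -905 - 209*(-7/3 - 2/3*(-18)) = -905 - 209*(-7/3 + 12) = -905 - 209*29/3 = -905 - 6061/3 = -8776/3 ≈ -2925.3)
p - 1*1648582 = -8776/3 - 1*1648582 = -8776/3 - 1648582 = -4954522/3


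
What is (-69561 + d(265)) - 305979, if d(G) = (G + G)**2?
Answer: -94640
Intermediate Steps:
d(G) = 4*G**2 (d(G) = (2*G)**2 = 4*G**2)
(-69561 + d(265)) - 305979 = (-69561 + 4*265**2) - 305979 = (-69561 + 4*70225) - 305979 = (-69561 + 280900) - 305979 = 211339 - 305979 = -94640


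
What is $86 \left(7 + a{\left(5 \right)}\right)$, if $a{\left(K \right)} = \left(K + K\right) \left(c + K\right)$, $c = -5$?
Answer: $602$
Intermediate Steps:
$a{\left(K \right)} = 2 K \left(-5 + K\right)$ ($a{\left(K \right)} = \left(K + K\right) \left(-5 + K\right) = 2 K \left(-5 + K\right)$)
$86 \left(7 + a{\left(5 \right)}\right) = 86 \left(7 + 2 \cdot 5 \left(-5 + 5\right)\right) = 86 \left(7 + 2 \cdot 5 \cdot 0\right) = 86 \left(7 + 0\right) = 86 \cdot 7 = 602$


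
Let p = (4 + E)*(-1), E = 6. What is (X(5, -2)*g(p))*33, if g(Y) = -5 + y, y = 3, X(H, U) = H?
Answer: -330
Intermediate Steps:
p = -10 (p = (4 + 6)*(-1) = 10*(-1) = -10)
g(Y) = -2 (g(Y) = -5 + 3 = -2)
(X(5, -2)*g(p))*33 = (5*(-2))*33 = -10*33 = -330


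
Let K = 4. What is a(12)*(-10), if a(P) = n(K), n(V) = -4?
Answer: 40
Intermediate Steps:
a(P) = -4
a(12)*(-10) = -4*(-10) = 40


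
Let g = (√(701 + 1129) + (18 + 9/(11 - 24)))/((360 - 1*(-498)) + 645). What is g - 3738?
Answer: -8115173/2171 + √1830/1503 ≈ -3738.0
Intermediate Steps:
g = 25/2171 + √1830/1503 (g = (√1830 + (18 + 9/(-13)))/((360 + 498) + 645) = (√1830 + (18 + 9*(-1/13)))/(858 + 645) = (√1830 + (18 - 9/13))/1503 = (√1830 + 225/13)*(1/1503) = (225/13 + √1830)*(1/1503) = 25/2171 + √1830/1503 ≈ 0.039977)
g - 3738 = (25/2171 + √1830/1503) - 3738 = -8115173/2171 + √1830/1503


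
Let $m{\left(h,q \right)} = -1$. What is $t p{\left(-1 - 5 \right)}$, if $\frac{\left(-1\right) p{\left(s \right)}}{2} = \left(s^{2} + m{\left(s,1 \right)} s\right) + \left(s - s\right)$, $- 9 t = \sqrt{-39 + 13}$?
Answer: $\frac{28 i \sqrt{26}}{3} \approx 47.591 i$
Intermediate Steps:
$t = - \frac{i \sqrt{26}}{9}$ ($t = - \frac{\sqrt{-39 + 13}}{9} = - \frac{\sqrt{-26}}{9} = - \frac{i \sqrt{26}}{9} \approx - 0.56656 i$)
$p{\left(s \right)} = - 2 s^{2} + 2 s$ ($p{\left(s \right)} = - 2 \left(\left(s^{2} - s\right) + \left(s - s\right)\right) = - 2 \left(\left(s^{2} - s\right) + 0\right) = - 2 \left(s^{2} - s\right) = - 2 s^{2} + 2 s$)
$t p{\left(-1 - 5 \right)} = - \frac{i \sqrt{26}}{9} \cdot 2 \left(-1 - 5\right) \left(1 - \left(-1 - 5\right)\right) = - \frac{i \sqrt{26}}{9} \cdot 2 \left(-6\right) \left(1 - -6\right) = - \frac{i \sqrt{26}}{9} \cdot 2 \left(-6\right) \left(1 + 6\right) = - \frac{i \sqrt{26}}{9} \cdot 2 \left(-6\right) 7 = - \frac{i \sqrt{26}}{9} \left(-84\right) = \frac{28 i \sqrt{26}}{3}$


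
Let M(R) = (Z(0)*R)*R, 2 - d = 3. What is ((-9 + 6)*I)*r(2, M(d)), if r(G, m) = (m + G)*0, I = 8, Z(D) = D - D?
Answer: 0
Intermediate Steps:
Z(D) = 0
d = -1 (d = 2 - 1*3 = 2 - 3 = -1)
M(R) = 0 (M(R) = (0*R)*R = 0*R = 0)
r(G, m) = 0 (r(G, m) = (G + m)*0 = 0)
((-9 + 6)*I)*r(2, M(d)) = ((-9 + 6)*8)*0 = -3*8*0 = -24*0 = 0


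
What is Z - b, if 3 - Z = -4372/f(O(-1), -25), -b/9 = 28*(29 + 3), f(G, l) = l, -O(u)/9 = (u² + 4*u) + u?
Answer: 197303/25 ≈ 7892.1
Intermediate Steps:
O(u) = -45*u - 9*u² (O(u) = -9*((u² + 4*u) + u) = -9*(u² + 5*u) = -45*u - 9*u²)
b = -8064 (b = -252*(29 + 3) = -252*32 = -9*896 = -8064)
Z = -4297/25 (Z = 3 - (-4372)/(-25) = 3 - (-4372)*(-1)/25 = 3 - 1*4372/25 = 3 - 4372/25 = -4297/25 ≈ -171.88)
Z - b = -4297/25 - 1*(-8064) = -4297/25 + 8064 = 197303/25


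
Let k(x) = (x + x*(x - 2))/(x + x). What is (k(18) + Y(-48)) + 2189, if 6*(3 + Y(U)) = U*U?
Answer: 5157/2 ≈ 2578.5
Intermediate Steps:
Y(U) = -3 + U**2/6 (Y(U) = -3 + (U*U)/6 = -3 + U**2/6)
k(x) = (x + x*(-2 + x))/(2*x) (k(x) = (x + x*(-2 + x))/((2*x)) = (x + x*(-2 + x))*(1/(2*x)) = (x + x*(-2 + x))/(2*x))
(k(18) + Y(-48)) + 2189 = ((-1/2 + (1/2)*18) + (-3 + (1/6)*(-48)**2)) + 2189 = ((-1/2 + 9) + (-3 + (1/6)*2304)) + 2189 = (17/2 + (-3 + 384)) + 2189 = (17/2 + 381) + 2189 = 779/2 + 2189 = 5157/2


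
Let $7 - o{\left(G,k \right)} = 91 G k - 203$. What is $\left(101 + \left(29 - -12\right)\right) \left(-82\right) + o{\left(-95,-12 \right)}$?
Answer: $-115174$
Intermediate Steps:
$o{\left(G,k \right)} = 210 - 91 G k$ ($o{\left(G,k \right)} = 7 - \left(91 G k - 203\right) = 7 - \left(-203 + 91 G k\right) = 210 - 91 G k$)
$\left(101 + \left(29 - -12\right)\right) \left(-82\right) + o{\left(-95,-12 \right)} = \left(101 + \left(29 - -12\right)\right) \left(-82\right) + \left(210 - \left(-8645\right) \left(-12\right)\right) = \left(101 + \left(29 + 12\right)\right) \left(-82\right) + \left(210 - 103740\right) = \left(101 + 41\right) \left(-82\right) - 103530 = 142 \left(-82\right) - 103530 = -11644 - 103530 = -115174$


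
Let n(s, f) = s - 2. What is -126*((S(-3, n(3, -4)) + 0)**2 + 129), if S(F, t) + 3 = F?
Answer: -20790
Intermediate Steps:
n(s, f) = -2 + s
S(F, t) = -3 + F
-126*((S(-3, n(3, -4)) + 0)**2 + 129) = -126*(((-3 - 3) + 0)**2 + 129) = -126*((-6 + 0)**2 + 129) = -126*((-6)**2 + 129) = -126*(36 + 129) = -126*165 = -20790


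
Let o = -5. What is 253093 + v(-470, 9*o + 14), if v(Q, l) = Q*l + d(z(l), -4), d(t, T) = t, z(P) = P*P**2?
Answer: 237872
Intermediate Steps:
z(P) = P**3
v(Q, l) = l**3 + Q*l (v(Q, l) = Q*l + l**3 = l**3 + Q*l)
253093 + v(-470, 9*o + 14) = 253093 + (9*(-5) + 14)*(-470 + (9*(-5) + 14)**2) = 253093 + (-45 + 14)*(-470 + (-45 + 14)**2) = 253093 - 31*(-470 + (-31)**2) = 253093 - 31*(-470 + 961) = 253093 - 31*491 = 253093 - 15221 = 237872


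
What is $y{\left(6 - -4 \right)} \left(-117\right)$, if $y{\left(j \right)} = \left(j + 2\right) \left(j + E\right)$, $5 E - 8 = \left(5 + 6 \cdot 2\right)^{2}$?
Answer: $- \frac{487188}{5} \approx -97438.0$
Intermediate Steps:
$E = \frac{297}{5}$ ($E = \frac{8}{5} + \frac{\left(5 + 6 \cdot 2\right)^{2}}{5} = \frac{8}{5} + \frac{\left(5 + 12\right)^{2}}{5} = \frac{8}{5} + \frac{17^{2}}{5} = \frac{8}{5} + \frac{1}{5} \cdot 289 = \frac{8}{5} + \frac{289}{5} = \frac{297}{5} \approx 59.4$)
$y{\left(j \right)} = \left(2 + j\right) \left(\frac{297}{5} + j\right)$ ($y{\left(j \right)} = \left(j + 2\right) \left(j + \frac{297}{5}\right) = \left(2 + j\right) \left(\frac{297}{5} + j\right)$)
$y{\left(6 - -4 \right)} \left(-117\right) = \left(\frac{594}{5} + \left(6 - -4\right)^{2} + \frac{307 \left(6 - -4\right)}{5}\right) \left(-117\right) = \left(\frac{594}{5} + \left(6 + 4\right)^{2} + \frac{307 \left(6 + 4\right)}{5}\right) \left(-117\right) = \left(\frac{594}{5} + 10^{2} + \frac{307}{5} \cdot 10\right) \left(-117\right) = \left(\frac{594}{5} + 100 + 614\right) \left(-117\right) = \frac{4164}{5} \left(-117\right) = - \frac{487188}{5}$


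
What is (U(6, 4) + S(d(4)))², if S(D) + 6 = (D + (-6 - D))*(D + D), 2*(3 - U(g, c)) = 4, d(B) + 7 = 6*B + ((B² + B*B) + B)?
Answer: 410881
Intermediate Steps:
d(B) = -7 + 2*B² + 7*B (d(B) = -7 + (6*B + ((B² + B*B) + B)) = -7 + (6*B + ((B² + B²) + B)) = -7 + (6*B + (2*B² + B)) = -7 + (6*B + (B + 2*B²)) = -7 + (2*B² + 7*B) = -7 + 2*B² + 7*B)
U(g, c) = 1 (U(g, c) = 3 - ½*4 = 3 - 2 = 1)
S(D) = -6 - 12*D (S(D) = -6 + (D + (-6 - D))*(D + D) = -6 - 12*D)
(U(6, 4) + S(d(4)))² = (1 + (-6 - 12*(-7 + 2*4² + 7*4)))² = (1 + (-6 - 12*(-7 + 2*16 + 28)))² = (1 + (-6 - 12*(-7 + 32 + 28)))² = (1 + (-6 - 12*53))² = (1 + (-6 - 636))² = (1 - 642)² = (-641)² = 410881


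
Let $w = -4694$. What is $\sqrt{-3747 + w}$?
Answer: $i \sqrt{8441} \approx 91.875 i$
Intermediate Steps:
$\sqrt{-3747 + w} = \sqrt{-3747 - 4694} = \sqrt{-8441} = i \sqrt{8441}$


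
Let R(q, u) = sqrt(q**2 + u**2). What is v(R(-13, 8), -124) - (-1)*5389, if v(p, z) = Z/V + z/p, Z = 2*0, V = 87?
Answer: 5389 - 124*sqrt(233)/233 ≈ 5380.9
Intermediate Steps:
Z = 0
v(p, z) = z/p (v(p, z) = 0/87 + z/p = 0*(1/87) + z/p = 0 + z/p = z/p)
v(R(-13, 8), -124) - (-1)*5389 = -124/sqrt((-13)**2 + 8**2) - (-1)*5389 = -124/sqrt(169 + 64) - 1*(-5389) = -124*sqrt(233)/233 + 5389 = 5389 - 124*sqrt(233)/233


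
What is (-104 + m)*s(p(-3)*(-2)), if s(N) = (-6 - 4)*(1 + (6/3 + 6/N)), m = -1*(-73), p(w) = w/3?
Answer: 1860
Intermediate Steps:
p(w) = w/3 (p(w) = w*(1/3) = w/3)
m = 73
s(N) = -30 - 60/N (s(N) = -10*(1 + (6*(1/3) + 6/N)) = -10*(1 + (2 + 6/N)) = -10*(3 + 6/N) = -30 - 60/N)
(-104 + m)*s(p(-3)*(-2)) = (-104 + 73)*(-30 - 60/(((1/3)*(-3))*(-2))) = -31*(-30 - 60/((-1*(-2)))) = -31*(-30 - 60/2) = -31*(-30 - 60*1/2) = -31*(-30 - 30) = -31*(-60) = 1860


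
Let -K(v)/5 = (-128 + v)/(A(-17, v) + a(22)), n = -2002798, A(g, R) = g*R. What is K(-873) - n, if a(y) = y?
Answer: 29767591679/14863 ≈ 2.0028e+6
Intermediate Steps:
A(g, R) = R*g
K(v) = -5*(-128 + v)/(22 - 17*v) (K(v) = -5*(-128 + v)/(v*(-17) + 22) = -5*(-128 + v)/(-17*v + 22) = -5*(-128 + v)/(22 - 17*v))
K(-873) - n = 5*(128 - 1*(-873))/(22 - 17*(-873)) - 1*(-2002798) = 5*(128 + 873)/(22 + 14841) + 2002798 = 5*1001/14863 + 2002798 = 5*(1/14863)*1001 + 2002798 = 5005/14863 + 2002798 = 29767591679/14863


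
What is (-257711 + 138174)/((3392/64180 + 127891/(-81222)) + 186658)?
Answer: -155781453963630/243252027204581 ≈ -0.64041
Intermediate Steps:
(-257711 + 138174)/((3392/64180 + 127891/(-81222)) + 186658) = -119537/((3392*(1/64180) + 127891*(-1/81222)) + 186658) = -119537/((848/16045 - 127891/81222) + 186658) = -119537/(-1983134839/1303206990 + 186658) = -119537/243252027204581/1303206990 = -119537*1303206990/243252027204581 = -155781453963630/243252027204581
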